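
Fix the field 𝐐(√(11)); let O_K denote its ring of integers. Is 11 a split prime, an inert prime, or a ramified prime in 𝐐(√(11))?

ramified — (11) = 𝔭²

d = 11 ≡ 3 (mod 4), so O_K = ℤ[√11] and disc(K) = 4d = 44.
disc(K) = 44 = 11·4, so p = 11 is ramified.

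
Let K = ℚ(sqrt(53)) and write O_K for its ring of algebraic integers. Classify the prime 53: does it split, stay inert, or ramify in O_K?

53 is ramified

d = 53 ≡ 1 (mod 4), so O_K = ℤ[(1+√53)/2] and disc(K) = d = 53.
53 divides disc(K) = 53, so 53 ramifies.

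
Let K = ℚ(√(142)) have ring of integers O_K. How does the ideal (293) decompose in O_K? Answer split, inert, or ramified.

Since 142 ≢ 1 mod 4, the ring of integers is ℤ[√142] with discriminant 4·142 = 568.
293 ∤ 568, so 293 is unramified.
Euler's criterion: 142^146 mod 293 = 292. Thus (142|293) = -1.
(142/293) = -1, so 293 is inert.

p is inert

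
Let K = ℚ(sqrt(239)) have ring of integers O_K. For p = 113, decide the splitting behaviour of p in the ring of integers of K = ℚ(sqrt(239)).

p splits

Since 239 ≢ 1 mod 4, the ring of integers is ℤ[√239] with discriminant 4·239 = 956.
disc(K) = 956 is not divisible by 113; 113 is unramified.
(239/113) = 13^56 mod 113 = 1, giving Legendre symbol 1.
d is a quadratic residue mod p, hence 113 splits in O_K.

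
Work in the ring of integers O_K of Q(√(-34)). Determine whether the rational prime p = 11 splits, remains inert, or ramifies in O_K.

d = -34 ≡ 2 (mod 4), so O_K = ℤ[√-34] and disc(K) = 4d = -136.
11 ∤ -136, so 11 is unramified.
Legendre symbol by Euler's criterion: (-34/11) ≡ (-34)^5 ≡ 10 (mod 11), i.e. (-34/11) = -1.
Legendre symbol -1 ⇒ 11 is inert.

11 remains inert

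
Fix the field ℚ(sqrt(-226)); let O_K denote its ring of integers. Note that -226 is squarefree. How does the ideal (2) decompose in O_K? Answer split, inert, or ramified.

ramified — (2) = 𝔭²

d = -226 ≡ 2 (mod 4), so O_K = ℤ[√-226] and disc(K) = 4d = -904.
2 divides disc(K) = -904, so 2 ramifies.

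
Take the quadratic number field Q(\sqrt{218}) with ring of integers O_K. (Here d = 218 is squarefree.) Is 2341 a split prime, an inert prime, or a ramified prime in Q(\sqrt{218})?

p splits

Since 218 ≢ 1 mod 4, the ring of integers is ℤ[√218] with discriminant 4·218 = 872.
disc(K) = 872 is not divisible by 2341; 2341 is unramified.
(218/2341) = 218^1170 mod 2341 = 1, giving Legendre symbol 1.
d is a quadratic residue mod p, hence 2341 splits in O_K.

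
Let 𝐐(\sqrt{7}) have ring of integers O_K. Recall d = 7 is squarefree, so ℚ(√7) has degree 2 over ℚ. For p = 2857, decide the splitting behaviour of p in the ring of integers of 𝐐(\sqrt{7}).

p splits

Since 7 ≢ 1 mod 4, the ring of integers is ℤ[√7] with discriminant 4·7 = 28.
2857 ∤ 28, so 2857 is unramified.
Euler's criterion: 7^1428 mod 2857 = 1. Thus (7|2857) = 1.
d is a quadratic residue mod p, hence 2857 splits in O_K.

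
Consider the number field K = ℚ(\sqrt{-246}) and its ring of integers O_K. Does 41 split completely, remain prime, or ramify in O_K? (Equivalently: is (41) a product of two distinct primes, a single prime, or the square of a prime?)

ramified — (41) = 𝔭²

-246 mod 4 = 2, hence disc K = 4·(-246) = -984 and O_K = ℤ[√-246].
disc(K) = -984 = 41·(-24), so p = 41 is ramified.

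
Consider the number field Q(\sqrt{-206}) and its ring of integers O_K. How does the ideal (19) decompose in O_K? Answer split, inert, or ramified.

inert — (19) stays prime in O_K

Since -206 ≢ 1 mod 4, the ring of integers is ℤ[√-206] with discriminant 4·(-206) = -824.
19 ∤ -824, so 19 is unramified.
Euler's criterion: (-206)^9 mod 19 = 18. Thus (-206|19) = -1.
(-206/19) = -1, so 19 is inert.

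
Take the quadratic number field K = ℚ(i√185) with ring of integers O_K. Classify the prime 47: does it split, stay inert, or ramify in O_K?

-185 mod 4 = 3, hence disc K = 4·(-185) = -740 and O_K = ℤ[√-185].
47 ∤ -740, so 47 is unramified.
Euler's criterion: (-185)^23 mod 47 = 1. Thus (-185|47) = 1.
Legendre symbol 1 ⇒ 47 is split.

splits completely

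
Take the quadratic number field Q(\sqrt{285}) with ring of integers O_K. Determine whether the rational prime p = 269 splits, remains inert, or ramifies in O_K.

split

285 mod 4 = 1, hence disc K = 285 and O_K = ℤ[(1+√285)/2].
269 ∤ 285, so 269 is unramified.
(285/269) = 16^134 mod 269 = 1, giving Legendre symbol 1.
d is a quadratic residue mod p, hence 269 splits in O_K.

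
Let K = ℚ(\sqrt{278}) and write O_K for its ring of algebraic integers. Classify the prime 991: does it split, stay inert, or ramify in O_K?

Since 278 ≢ 1 mod 4, the ring of integers is ℤ[√278] with discriminant 4·278 = 1112.
991 ∤ 1112, so 991 is unramified.
Euler's criterion: 278^495 mod 991 = 1. Thus (278|991) = 1.
d is a quadratic residue mod p, hence 991 splits in O_K.

991 splits in O_K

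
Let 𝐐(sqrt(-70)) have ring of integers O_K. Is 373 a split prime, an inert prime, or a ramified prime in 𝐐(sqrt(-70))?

-70 mod 4 = 2, hence disc K = 4·(-70) = -280 and O_K = ℤ[√-70].
373 ∤ -280, so 373 is unramified.
Euler's criterion: (-70)^186 mod 373 = 1. Thus (-70|373) = 1.
(-70/373) = 1, so 373 splits.

p splits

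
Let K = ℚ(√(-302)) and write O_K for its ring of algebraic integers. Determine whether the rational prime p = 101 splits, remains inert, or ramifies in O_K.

split — (101) = 𝔭₁𝔭₂ with 𝔭₁ ≠ 𝔭₂

d = -302 ≡ 2 (mod 4), so O_K = ℤ[√-302] and disc(K) = 4d = -1208.
101 ∤ -1208, so 101 is unramified.
Compute (-302/101) via Euler: 1^((101-1)/2) mod 101 = 1, so (-302/101) = 1.
(-302/101) = 1, so 101 splits.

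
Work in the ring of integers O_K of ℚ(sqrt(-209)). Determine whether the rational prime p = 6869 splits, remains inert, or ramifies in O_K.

-209 mod 4 = 3, hence disc K = 4·(-209) = -836 and O_K = ℤ[√-209].
6869 ∤ -836, so 6869 is unramified.
Compute (-209/6869) via Euler: 6660^((6869-1)/2) mod 6869 = 6868, so (-209/6869) = -1.
(-209/6869) = -1, so 6869 is inert.

inert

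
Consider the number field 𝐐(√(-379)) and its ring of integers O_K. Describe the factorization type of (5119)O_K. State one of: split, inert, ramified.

remains prime (inert)

Since -379 ≡ 1 mod 4, the ring of integers is ℤ[(1+√-379)/2] with discriminant -379.
5119 ∤ -379, so 5119 is unramified.
(-379/5119) = 4740^2559 mod 5119 = 5118, giving Legendre symbol -1.
d is a non-residue mod p, hence 5119 remains inert in O_K.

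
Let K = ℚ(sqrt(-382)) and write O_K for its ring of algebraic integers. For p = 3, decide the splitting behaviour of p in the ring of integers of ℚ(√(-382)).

p is inert

-382 mod 4 = 2, hence disc K = 4·(-382) = -1528 and O_K = ℤ[√-382].
3 ∤ -1528, so 3 is unramified.
Legendre symbol by Euler's criterion: (-382/3) ≡ (-382)^1 ≡ 2 (mod 3), i.e. (-382/3) = -1.
d is a non-residue mod p, hence 3 remains inert in O_K.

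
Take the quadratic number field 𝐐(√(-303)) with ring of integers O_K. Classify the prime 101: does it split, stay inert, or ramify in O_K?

ramifies in O_K

d = -303 ≡ 1 (mod 4), so O_K = ℤ[(1+√-303)/2] and disc(K) = d = -303.
101 divides disc(K) = -303, so 101 ramifies.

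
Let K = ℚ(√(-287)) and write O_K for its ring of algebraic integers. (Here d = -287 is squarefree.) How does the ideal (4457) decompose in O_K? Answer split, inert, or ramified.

-287 mod 4 = 1, hence disc K = -287 and O_K = ℤ[(1+√-287)/2].
Since gcd(4457, -287) = 1 the prime 4457 does not ramify.
Euler's criterion: (-287)^2228 mod 4457 = 1. Thus (-287|4457) = 1.
(-287/4457) = 1, so 4457 splits.

split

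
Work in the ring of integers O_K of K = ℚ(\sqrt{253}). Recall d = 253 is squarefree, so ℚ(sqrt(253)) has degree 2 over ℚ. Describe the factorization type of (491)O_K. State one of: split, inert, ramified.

p is inert

d = 253 ≡ 1 (mod 4), so O_K = ℤ[(1+√253)/2] and disc(K) = d = 253.
Since gcd(491, 253) = 1 the prime 491 does not ramify.
Compute (253/491) via Euler: 253^((491-1)/2) mod 491 = 490, so (253/491) = -1.
Legendre symbol -1 ⇒ 491 is inert.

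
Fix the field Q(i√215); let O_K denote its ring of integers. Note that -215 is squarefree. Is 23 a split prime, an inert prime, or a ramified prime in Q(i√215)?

-215 mod 4 = 1, hence disc K = -215 and O_K = ℤ[(1+√-215)/2].
Since gcd(23, -215) = 1 the prime 23 does not ramify.
(-215/23) = 15^11 mod 23 = 22, giving Legendre symbol -1.
d is a non-residue mod p, hence 23 remains inert in O_K.

inert — (23) stays prime in O_K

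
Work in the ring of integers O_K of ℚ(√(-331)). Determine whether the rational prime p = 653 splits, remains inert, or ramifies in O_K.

-331 mod 4 = 1, hence disc K = -331 and O_K = ℤ[(1+√-331)/2].
Since gcd(653, -331) = 1 the prime 653 does not ramify.
Compute (-331/653) via Euler: 322^((653-1)/2) mod 653 = 652, so (-331/653) = -1.
(-331/653) = -1, so 653 is inert.

remains prime (inert)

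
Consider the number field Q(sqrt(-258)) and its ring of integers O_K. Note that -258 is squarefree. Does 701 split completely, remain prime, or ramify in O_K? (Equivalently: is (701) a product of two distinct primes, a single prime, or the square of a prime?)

d = -258 ≡ 2 (mod 4), so O_K = ℤ[√-258] and disc(K) = 4d = -1032.
disc(K) = -1032 is not divisible by 701; 701 is unramified.
Euler's criterion: (-258)^350 mod 701 = 1. Thus (-258|701) = 1.
(-258/701) = 1, so 701 splits.

701 splits in O_K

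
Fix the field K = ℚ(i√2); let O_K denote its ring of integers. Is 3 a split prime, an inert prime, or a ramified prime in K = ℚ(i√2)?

p splits

-2 mod 4 = 2, hence disc K = 4·(-2) = -8 and O_K = ℤ[√-2].
disc(K) = -8 is not divisible by 3; 3 is unramified.
(-2/3) = 1^1 mod 3 = 1, giving Legendre symbol 1.
(-2/3) = 1, so 3 splits.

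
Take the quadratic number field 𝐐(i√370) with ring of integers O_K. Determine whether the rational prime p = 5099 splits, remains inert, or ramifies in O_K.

p splits

d = -370 ≡ 2 (mod 4), so O_K = ℤ[√-370] and disc(K) = 4d = -1480.
5099 ∤ -1480, so 5099 is unramified.
Compute (-370/5099) via Euler: 4729^((5099-1)/2) mod 5099 = 1, so (-370/5099) = 1.
Legendre symbol 1 ⇒ 5099 is split.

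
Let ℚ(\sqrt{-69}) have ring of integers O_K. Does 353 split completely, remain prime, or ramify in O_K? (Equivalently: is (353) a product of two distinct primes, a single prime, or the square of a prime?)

p is inert

d = -69 ≡ 3 (mod 4), so O_K = ℤ[√-69] and disc(K) = 4d = -276.
disc(K) = -276 is not divisible by 353; 353 is unramified.
Legendre symbol by Euler's criterion: (-69/353) ≡ (-69)^176 ≡ 352 (mod 353), i.e. (-69/353) = -1.
d is a non-residue mod p, hence 353 remains inert in O_K.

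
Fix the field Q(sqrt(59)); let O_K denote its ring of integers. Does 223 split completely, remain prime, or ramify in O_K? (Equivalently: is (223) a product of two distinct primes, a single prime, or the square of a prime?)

Since 59 ≢ 1 mod 4, the ring of integers is ℤ[√59] with discriminant 4·59 = 236.
Since gcd(223, 236) = 1 the prime 223 does not ramify.
Euler's criterion: 59^111 mod 223 = 222. Thus (59|223) = -1.
(59/223) = -1, so 223 is inert.

inert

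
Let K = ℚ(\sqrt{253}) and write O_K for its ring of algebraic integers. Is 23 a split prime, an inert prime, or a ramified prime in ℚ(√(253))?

253 mod 4 = 1, hence disc K = 253 and O_K = ℤ[(1+√253)/2].
23 divides disc(K) = 253, so 23 ramifies.

ramifies in O_K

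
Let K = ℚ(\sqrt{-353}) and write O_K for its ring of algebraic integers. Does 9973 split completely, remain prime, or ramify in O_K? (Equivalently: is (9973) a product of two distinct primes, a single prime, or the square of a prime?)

remains prime (inert)

-353 mod 4 = 3, hence disc K = 4·(-353) = -1412 and O_K = ℤ[√-353].
Since gcd(9973, -1412) = 1 the prime 9973 does not ramify.
Euler's criterion: (-353)^4986 mod 9973 = 9972. Thus (-353|9973) = -1.
d is a non-residue mod p, hence 9973 remains inert in O_K.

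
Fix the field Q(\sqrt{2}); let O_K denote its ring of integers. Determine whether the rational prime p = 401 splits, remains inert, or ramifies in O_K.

Since 2 ≢ 1 mod 4, the ring of integers is ℤ[√2] with discriminant 4·2 = 8.
disc(K) = 8 is not divisible by 401; 401 is unramified.
Euler's criterion: 2^200 mod 401 = 1. Thus (2|401) = 1.
Legendre symbol 1 ⇒ 401 is split.

split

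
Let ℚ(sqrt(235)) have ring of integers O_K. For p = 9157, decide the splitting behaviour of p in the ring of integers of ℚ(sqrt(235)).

splits completely

d = 235 ≡ 3 (mod 4), so O_K = ℤ[√235] and disc(K) = 4d = 940.
9157 ∤ 940, so 9157 is unramified.
Legendre symbol by Euler's criterion: (235/9157) ≡ 235^4578 ≡ 1 (mod 9157), i.e. (235/9157) = 1.
d is a quadratic residue mod p, hence 9157 splits in O_K.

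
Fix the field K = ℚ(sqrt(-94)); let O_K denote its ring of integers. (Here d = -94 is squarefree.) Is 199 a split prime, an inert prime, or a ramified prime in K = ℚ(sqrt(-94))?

-94 mod 4 = 2, hence disc K = 4·(-94) = -376 and O_K = ℤ[√-94].
disc(K) = -376 is not divisible by 199; 199 is unramified.
(-94/199) = 105^99 mod 199 = 198, giving Legendre symbol -1.
(-94/199) = -1, so 199 is inert.

remains prime (inert)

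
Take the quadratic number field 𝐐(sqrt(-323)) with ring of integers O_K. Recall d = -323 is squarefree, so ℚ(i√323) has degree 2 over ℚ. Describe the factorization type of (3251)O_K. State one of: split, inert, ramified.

inert

Since -323 ≡ 1 mod 4, the ring of integers is ℤ[(1+√-323)/2] with discriminant -323.
Since gcd(3251, -323) = 1 the prime 3251 does not ramify.
(-323/3251) = 2928^1625 mod 3251 = 3250, giving Legendre symbol -1.
(-323/3251) = -1, so 3251 is inert.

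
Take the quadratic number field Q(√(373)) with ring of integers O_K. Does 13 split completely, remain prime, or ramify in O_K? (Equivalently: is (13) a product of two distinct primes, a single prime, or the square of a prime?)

d = 373 ≡ 1 (mod 4), so O_K = ℤ[(1+√373)/2] and disc(K) = d = 373.
disc(K) = 373 is not divisible by 13; 13 is unramified.
Legendre symbol by Euler's criterion: (373/13) ≡ 373^6 ≡ 1 (mod 13), i.e. (373/13) = 1.
Legendre symbol 1 ⇒ 13 is split.

splits completely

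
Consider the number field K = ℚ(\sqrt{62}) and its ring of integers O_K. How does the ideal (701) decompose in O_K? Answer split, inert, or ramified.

p is inert

Since 62 ≢ 1 mod 4, the ring of integers is ℤ[√62] with discriminant 4·62 = 248.
701 ∤ 248, so 701 is unramified.
Compute (62/701) via Euler: 62^((701-1)/2) mod 701 = 700, so (62/701) = -1.
d is a non-residue mod p, hence 701 remains inert in O_K.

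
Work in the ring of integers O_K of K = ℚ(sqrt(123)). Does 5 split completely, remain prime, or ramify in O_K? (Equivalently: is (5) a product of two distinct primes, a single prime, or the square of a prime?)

d = 123 ≡ 3 (mod 4), so O_K = ℤ[√123] and disc(K) = 4d = 492.
Since gcd(5, 492) = 1 the prime 5 does not ramify.
Legendre symbol by Euler's criterion: (123/5) ≡ 123^2 ≡ 4 (mod 5), i.e. (123/5) = -1.
Legendre symbol -1 ⇒ 5 is inert.

remains prime (inert)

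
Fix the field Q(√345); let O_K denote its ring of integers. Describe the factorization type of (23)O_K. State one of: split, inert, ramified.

Since 345 ≡ 1 mod 4, the ring of integers is ℤ[(1+√345)/2] with discriminant 345.
Ramification test: 23 | 345. The prime 23 ramifies in K.

ramified — (23) = 𝔭²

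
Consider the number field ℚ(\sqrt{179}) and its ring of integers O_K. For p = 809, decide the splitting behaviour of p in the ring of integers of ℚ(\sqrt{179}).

d = 179 ≡ 3 (mod 4), so O_K = ℤ[√179] and disc(K) = 4d = 716.
Since gcd(809, 716) = 1 the prime 809 does not ramify.
Euler's criterion: 179^404 mod 809 = 1. Thus (179|809) = 1.
d is a quadratic residue mod p, hence 809 splits in O_K.

split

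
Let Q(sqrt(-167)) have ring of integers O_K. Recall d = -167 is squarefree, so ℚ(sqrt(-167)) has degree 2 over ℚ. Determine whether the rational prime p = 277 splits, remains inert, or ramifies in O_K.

p is inert

d = -167 ≡ 1 (mod 4), so O_K = ℤ[(1+√-167)/2] and disc(K) = d = -167.
disc(K) = -167 is not divisible by 277; 277 is unramified.
Compute (-167/277) via Euler: 110^((277-1)/2) mod 277 = 276, so (-167/277) = -1.
(-167/277) = -1, so 277 is inert.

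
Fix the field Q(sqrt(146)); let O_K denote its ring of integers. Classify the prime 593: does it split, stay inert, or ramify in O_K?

d = 146 ≡ 2 (mod 4), so O_K = ℤ[√146] and disc(K) = 4d = 584.
disc(K) = 584 is not divisible by 593; 593 is unramified.
Legendre symbol by Euler's criterion: (146/593) ≡ 146^296 ≡ 1 (mod 593), i.e. (146/593) = 1.
Legendre symbol 1 ⇒ 593 is split.

593 splits in O_K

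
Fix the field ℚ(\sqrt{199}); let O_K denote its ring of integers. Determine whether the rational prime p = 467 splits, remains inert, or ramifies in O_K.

467 splits in O_K

Since 199 ≢ 1 mod 4, the ring of integers is ℤ[√199] with discriminant 4·199 = 796.
Since gcd(467, 796) = 1 the prime 467 does not ramify.
Compute (199/467) via Euler: 199^((467-1)/2) mod 467 = 1, so (199/467) = 1.
d is a quadratic residue mod p, hence 467 splits in O_K.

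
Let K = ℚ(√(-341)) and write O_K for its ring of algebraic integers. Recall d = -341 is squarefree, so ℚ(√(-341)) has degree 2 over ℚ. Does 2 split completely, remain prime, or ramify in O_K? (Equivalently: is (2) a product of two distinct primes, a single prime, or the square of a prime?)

ramified

Since -341 ≢ 1 mod 4, the ring of integers is ℤ[√-341] with discriminant 4·(-341) = -1364.
2 divides disc(K) = -1364, so 2 ramifies.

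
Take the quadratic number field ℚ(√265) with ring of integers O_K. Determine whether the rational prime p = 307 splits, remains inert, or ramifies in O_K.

remains prime (inert)

Since 265 ≡ 1 mod 4, the ring of integers is ℤ[(1+√265)/2] with discriminant 265.
disc(K) = 265 is not divisible by 307; 307 is unramified.
Legendre symbol by Euler's criterion: (265/307) ≡ 265^153 ≡ 306 (mod 307), i.e. (265/307) = -1.
d is a non-residue mod p, hence 307 remains inert in O_K.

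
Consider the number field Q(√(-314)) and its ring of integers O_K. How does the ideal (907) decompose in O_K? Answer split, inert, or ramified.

Since -314 ≢ 1 mod 4, the ring of integers is ℤ[√-314] with discriminant 4·(-314) = -1256.
907 ∤ -1256, so 907 is unramified.
Compute (-314/907) via Euler: 593^((907-1)/2) mod 907 = 1, so (-314/907) = 1.
(-314/907) = 1, so 907 splits.

split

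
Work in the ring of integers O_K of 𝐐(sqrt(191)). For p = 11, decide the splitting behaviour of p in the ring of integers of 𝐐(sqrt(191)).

Since 191 ≢ 1 mod 4, the ring of integers is ℤ[√191] with discriminant 4·191 = 764.
11 ∤ 764, so 11 is unramified.
Legendre symbol by Euler's criterion: (191/11) ≡ 191^5 ≡ 1 (mod 11), i.e. (191/11) = 1.
(191/11) = 1, so 11 splits.

11 splits in O_K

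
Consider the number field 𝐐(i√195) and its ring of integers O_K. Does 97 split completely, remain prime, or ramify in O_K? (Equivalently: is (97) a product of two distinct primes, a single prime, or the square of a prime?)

p splits

-195 mod 4 = 1, hence disc K = -195 and O_K = ℤ[(1+√-195)/2].
97 ∤ -195, so 97 is unramified.
Legendre symbol by Euler's criterion: (-195/97) ≡ (-195)^48 ≡ 1 (mod 97), i.e. (-195/97) = 1.
d is a quadratic residue mod p, hence 97 splits in O_K.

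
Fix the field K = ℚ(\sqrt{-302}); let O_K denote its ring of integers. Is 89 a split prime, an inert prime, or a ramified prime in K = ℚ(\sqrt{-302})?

inert — (89) stays prime in O_K

-302 mod 4 = 2, hence disc K = 4·(-302) = -1208 and O_K = ℤ[√-302].
disc(K) = -1208 is not divisible by 89; 89 is unramified.
Compute (-302/89) via Euler: 54^((89-1)/2) mod 89 = 88, so (-302/89) = -1.
Legendre symbol -1 ⇒ 89 is inert.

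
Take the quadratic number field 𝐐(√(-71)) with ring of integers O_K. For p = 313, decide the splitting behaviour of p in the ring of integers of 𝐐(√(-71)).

p splits

Since -71 ≡ 1 mod 4, the ring of integers is ℤ[(1+√-71)/2] with discriminant -71.
Since gcd(313, -71) = 1 the prime 313 does not ramify.
Compute (-71/313) via Euler: 242^((313-1)/2) mod 313 = 1, so (-71/313) = 1.
d is a quadratic residue mod p, hence 313 splits in O_K.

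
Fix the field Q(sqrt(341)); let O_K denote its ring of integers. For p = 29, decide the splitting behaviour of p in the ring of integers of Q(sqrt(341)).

splits completely

341 mod 4 = 1, hence disc K = 341 and O_K = ℤ[(1+√341)/2].
disc(K) = 341 is not divisible by 29; 29 is unramified.
Euler's criterion: 341^14 mod 29 = 1. Thus (341|29) = 1.
(341/29) = 1, so 29 splits.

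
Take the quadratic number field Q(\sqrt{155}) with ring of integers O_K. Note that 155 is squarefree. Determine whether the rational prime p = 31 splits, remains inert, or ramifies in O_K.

31 is ramified

d = 155 ≡ 3 (mod 4), so O_K = ℤ[√155] and disc(K) = 4d = 620.
31 divides disc(K) = 620, so 31 ramifies.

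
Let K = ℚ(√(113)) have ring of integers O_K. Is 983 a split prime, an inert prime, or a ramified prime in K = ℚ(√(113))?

inert

d = 113 ≡ 1 (mod 4), so O_K = ℤ[(1+√113)/2] and disc(K) = d = 113.
disc(K) = 113 is not divisible by 983; 983 is unramified.
Legendre symbol by Euler's criterion: (113/983) ≡ 113^491 ≡ 982 (mod 983), i.e. (113/983) = -1.
(113/983) = -1, so 983 is inert.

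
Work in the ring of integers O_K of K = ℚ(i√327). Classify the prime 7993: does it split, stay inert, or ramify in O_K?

7993 splits in O_K

Since -327 ≡ 1 mod 4, the ring of integers is ℤ[(1+√-327)/2] with discriminant -327.
7993 ∤ -327, so 7993 is unramified.
(-327/7993) = 7666^3996 mod 7993 = 1, giving Legendre symbol 1.
d is a quadratic residue mod p, hence 7993 splits in O_K.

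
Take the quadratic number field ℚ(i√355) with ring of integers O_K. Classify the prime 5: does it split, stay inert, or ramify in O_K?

Since -355 ≡ 1 mod 4, the ring of integers is ℤ[(1+√-355)/2] with discriminant -355.
disc(K) = -355 = 5·(-71), so p = 5 is ramified.

p ramifies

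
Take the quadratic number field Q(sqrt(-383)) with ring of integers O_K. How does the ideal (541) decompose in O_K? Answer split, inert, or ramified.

remains prime (inert)

-383 mod 4 = 1, hence disc K = -383 and O_K = ℤ[(1+√-383)/2].
Since gcd(541, -383) = 1 the prime 541 does not ramify.
Compute (-383/541) via Euler: 158^((541-1)/2) mod 541 = 540, so (-383/541) = -1.
Legendre symbol -1 ⇒ 541 is inert.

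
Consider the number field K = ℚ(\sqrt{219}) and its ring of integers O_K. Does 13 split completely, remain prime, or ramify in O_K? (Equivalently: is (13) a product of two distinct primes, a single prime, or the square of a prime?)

remains prime (inert)

219 mod 4 = 3, hence disc K = 4·219 = 876 and O_K = ℤ[√219].
13 ∤ 876, so 13 is unramified.
Euler's criterion: 219^6 mod 13 = 12. Thus (219|13) = -1.
d is a non-residue mod p, hence 13 remains inert in O_K.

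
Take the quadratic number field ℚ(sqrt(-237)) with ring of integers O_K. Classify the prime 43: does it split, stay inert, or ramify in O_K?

p splits

-237 mod 4 = 3, hence disc K = 4·(-237) = -948 and O_K = ℤ[√-237].
disc(K) = -948 is not divisible by 43; 43 is unramified.
Euler's criterion: (-237)^21 mod 43 = 1. Thus (-237|43) = 1.
(-237/43) = 1, so 43 splits.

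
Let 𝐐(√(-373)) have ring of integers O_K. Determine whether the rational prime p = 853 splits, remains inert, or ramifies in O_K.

853 splits in O_K

d = -373 ≡ 3 (mod 4), so O_K = ℤ[√-373] and disc(K) = 4d = -1492.
Since gcd(853, -1492) = 1 the prime 853 does not ramify.
Compute (-373/853) via Euler: 480^((853-1)/2) mod 853 = 1, so (-373/853) = 1.
(-373/853) = 1, so 853 splits.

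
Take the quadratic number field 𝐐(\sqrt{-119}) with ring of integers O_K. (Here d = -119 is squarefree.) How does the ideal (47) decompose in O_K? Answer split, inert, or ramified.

Since -119 ≡ 1 mod 4, the ring of integers is ℤ[(1+√-119)/2] with discriminant -119.
47 ∤ -119, so 47 is unramified.
(-119/47) = 22^23 mod 47 = 46, giving Legendre symbol -1.
d is a non-residue mod p, hence 47 remains inert in O_K.

p is inert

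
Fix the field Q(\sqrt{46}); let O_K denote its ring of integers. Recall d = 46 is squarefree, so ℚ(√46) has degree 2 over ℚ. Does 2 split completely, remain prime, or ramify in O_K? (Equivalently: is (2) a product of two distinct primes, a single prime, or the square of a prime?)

Since 46 ≢ 1 mod 4, the ring of integers is ℤ[√46] with discriminant 4·46 = 184.
2 divides disc(K) = 184, so 2 ramifies.

p ramifies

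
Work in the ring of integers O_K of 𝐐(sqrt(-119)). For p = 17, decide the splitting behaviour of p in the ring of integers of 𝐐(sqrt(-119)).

Since -119 ≡ 1 mod 4, the ring of integers is ℤ[(1+√-119)/2] with discriminant -119.
Ramification test: 17 | -119. The prime 17 ramifies in K.

p ramifies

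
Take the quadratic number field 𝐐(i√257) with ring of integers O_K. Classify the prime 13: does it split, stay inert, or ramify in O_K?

-257 mod 4 = 3, hence disc K = 4·(-257) = -1028 and O_K = ℤ[√-257].
disc(K) = -1028 is not divisible by 13; 13 is unramified.
Compute (-257/13) via Euler: 3^((13-1)/2) mod 13 = 1, so (-257/13) = 1.
(-257/13) = 1, so 13 splits.

13 splits in O_K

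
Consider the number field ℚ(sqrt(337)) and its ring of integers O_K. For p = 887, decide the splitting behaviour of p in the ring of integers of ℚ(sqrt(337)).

inert — (887) stays prime in O_K

Since 337 ≡ 1 mod 4, the ring of integers is ℤ[(1+√337)/2] with discriminant 337.
Since gcd(887, 337) = 1 the prime 887 does not ramify.
Compute (337/887) via Euler: 337^((887-1)/2) mod 887 = 886, so (337/887) = -1.
d is a non-residue mod p, hence 887 remains inert in O_K.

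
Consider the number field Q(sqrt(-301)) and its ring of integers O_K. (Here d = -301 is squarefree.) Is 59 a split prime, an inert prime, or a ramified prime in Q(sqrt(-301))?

59 splits in O_K

Since -301 ≢ 1 mod 4, the ring of integers is ℤ[√-301] with discriminant 4·(-301) = -1204.
disc(K) = -1204 is not divisible by 59; 59 is unramified.
(-301/59) = 53^29 mod 59 = 1, giving Legendre symbol 1.
d is a quadratic residue mod p, hence 59 splits in O_K.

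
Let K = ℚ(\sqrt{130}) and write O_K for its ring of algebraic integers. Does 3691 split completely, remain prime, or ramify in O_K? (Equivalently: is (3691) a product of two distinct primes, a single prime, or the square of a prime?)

inert — (3691) stays prime in O_K

d = 130 ≡ 2 (mod 4), so O_K = ℤ[√130] and disc(K) = 4d = 520.
disc(K) = 520 is not divisible by 3691; 3691 is unramified.
Euler's criterion: 130^1845 mod 3691 = 3690. Thus (130|3691) = -1.
Legendre symbol -1 ⇒ 3691 is inert.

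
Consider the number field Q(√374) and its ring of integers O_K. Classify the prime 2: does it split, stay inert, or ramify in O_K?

374 mod 4 = 2, hence disc K = 4·374 = 1496 and O_K = ℤ[√374].
disc(K) = 1496 = 2·748, so p = 2 is ramified.

ramified — (2) = 𝔭²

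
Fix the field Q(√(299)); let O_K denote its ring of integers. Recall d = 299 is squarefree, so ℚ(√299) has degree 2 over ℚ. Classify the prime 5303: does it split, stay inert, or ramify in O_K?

299 mod 4 = 3, hence disc K = 4·299 = 1196 and O_K = ℤ[√299].
5303 ∤ 1196, so 5303 is unramified.
(299/5303) = 299^2651 mod 5303 = 5302, giving Legendre symbol -1.
(299/5303) = -1, so 5303 is inert.

5303 remains inert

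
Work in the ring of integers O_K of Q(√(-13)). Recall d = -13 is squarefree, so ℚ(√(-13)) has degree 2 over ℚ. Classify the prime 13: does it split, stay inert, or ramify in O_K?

d = -13 ≡ 3 (mod 4), so O_K = ℤ[√-13] and disc(K) = 4d = -52.
disc(K) = -52 = 13·(-4), so p = 13 is ramified.

ramified — (13) = 𝔭²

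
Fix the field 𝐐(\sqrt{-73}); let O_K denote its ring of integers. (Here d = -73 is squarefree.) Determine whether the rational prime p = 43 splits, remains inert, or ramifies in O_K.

split

Since -73 ≢ 1 mod 4, the ring of integers is ℤ[√-73] with discriminant 4·(-73) = -292.
disc(K) = -292 is not divisible by 43; 43 is unramified.
Compute (-73/43) via Euler: 13^((43-1)/2) mod 43 = 1, so (-73/43) = 1.
(-73/43) = 1, so 43 splits.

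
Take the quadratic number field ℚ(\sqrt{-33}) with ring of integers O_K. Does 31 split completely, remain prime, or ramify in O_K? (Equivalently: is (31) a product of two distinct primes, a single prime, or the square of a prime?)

d = -33 ≡ 3 (mod 4), so O_K = ℤ[√-33] and disc(K) = 4d = -132.
disc(K) = -132 is not divisible by 31; 31 is unramified.
Legendre symbol by Euler's criterion: (-33/31) ≡ (-33)^15 ≡ 30 (mod 31), i.e. (-33/31) = -1.
(-33/31) = -1, so 31 is inert.

31 remains inert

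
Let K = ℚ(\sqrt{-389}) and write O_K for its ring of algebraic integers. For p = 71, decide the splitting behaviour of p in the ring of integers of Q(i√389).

Since -389 ≢ 1 mod 4, the ring of integers is ℤ[√-389] with discriminant 4·(-389) = -1556.
71 ∤ -1556, so 71 is unramified.
(-389/71) = 37^35 mod 71 = 1, giving Legendre symbol 1.
d is a quadratic residue mod p, hence 71 splits in O_K.

71 splits in O_K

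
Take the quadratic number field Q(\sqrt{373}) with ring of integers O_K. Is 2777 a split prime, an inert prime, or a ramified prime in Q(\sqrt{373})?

p is inert

Since 373 ≡ 1 mod 4, the ring of integers is ℤ[(1+√373)/2] with discriminant 373.
Since gcd(2777, 373) = 1 the prime 2777 does not ramify.
Euler's criterion: 373^1388 mod 2777 = 2776. Thus (373|2777) = -1.
Legendre symbol -1 ⇒ 2777 is inert.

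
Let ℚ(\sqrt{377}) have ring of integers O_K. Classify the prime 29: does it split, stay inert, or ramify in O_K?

ramifies in O_K

377 mod 4 = 1, hence disc K = 377 and O_K = ℤ[(1+√377)/2].
29 divides disc(K) = 377, so 29 ramifies.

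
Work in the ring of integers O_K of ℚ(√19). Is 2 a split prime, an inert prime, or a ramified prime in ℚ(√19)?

Since 19 ≢ 1 mod 4, the ring of integers is ℤ[√19] with discriminant 4·19 = 76.
2 divides disc(K) = 76, so 2 ramifies.

2 is ramified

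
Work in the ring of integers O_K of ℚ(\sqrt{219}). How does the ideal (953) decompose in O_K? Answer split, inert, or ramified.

219 mod 4 = 3, hence disc K = 4·219 = 876 and O_K = ℤ[√219].
Since gcd(953, 876) = 1 the prime 953 does not ramify.
Legendre symbol by Euler's criterion: (219/953) ≡ 219^476 ≡ 952 (mod 953), i.e. (219/953) = -1.
d is a non-residue mod p, hence 953 remains inert in O_K.

remains prime (inert)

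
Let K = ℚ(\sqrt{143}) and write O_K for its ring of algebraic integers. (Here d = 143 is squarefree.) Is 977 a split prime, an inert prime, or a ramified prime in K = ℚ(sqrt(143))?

Since 143 ≢ 1 mod 4, the ring of integers is ℤ[√143] with discriminant 4·143 = 572.
Since gcd(977, 572) = 1 the prime 977 does not ramify.
Legendre symbol by Euler's criterion: (143/977) ≡ 143^488 ≡ 976 (mod 977), i.e. (143/977) = -1.
d is a non-residue mod p, hence 977 remains inert in O_K.

inert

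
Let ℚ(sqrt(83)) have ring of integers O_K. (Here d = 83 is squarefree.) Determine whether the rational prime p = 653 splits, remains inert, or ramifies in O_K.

inert

83 mod 4 = 3, hence disc K = 4·83 = 332 and O_K = ℤ[√83].
Since gcd(653, 332) = 1 the prime 653 does not ramify.
Compute (83/653) via Euler: 83^((653-1)/2) mod 653 = 652, so (83/653) = -1.
d is a non-residue mod p, hence 653 remains inert in O_K.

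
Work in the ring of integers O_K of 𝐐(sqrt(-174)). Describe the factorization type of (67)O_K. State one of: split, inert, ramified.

remains prime (inert)

-174 mod 4 = 2, hence disc K = 4·(-174) = -696 and O_K = ℤ[√-174].
67 ∤ -696, so 67 is unramified.
Legendre symbol by Euler's criterion: (-174/67) ≡ (-174)^33 ≡ 66 (mod 67), i.e. (-174/67) = -1.
(-174/67) = -1, so 67 is inert.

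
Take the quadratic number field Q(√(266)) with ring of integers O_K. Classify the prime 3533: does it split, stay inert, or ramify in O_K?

d = 266 ≡ 2 (mod 4), so O_K = ℤ[√266] and disc(K) = 4d = 1064.
Since gcd(3533, 1064) = 1 the prime 3533 does not ramify.
Compute (266/3533) via Euler: 266^((3533-1)/2) mod 3533 = 3532, so (266/3533) = -1.
(266/3533) = -1, so 3533 is inert.

p is inert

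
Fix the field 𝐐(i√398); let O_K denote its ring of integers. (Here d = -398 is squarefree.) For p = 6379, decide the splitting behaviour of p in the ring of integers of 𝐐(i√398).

split

-398 mod 4 = 2, hence disc K = 4·(-398) = -1592 and O_K = ℤ[√-398].
Since gcd(6379, -1592) = 1 the prime 6379 does not ramify.
Legendre symbol by Euler's criterion: (-398/6379) ≡ (-398)^3189 ≡ 1 (mod 6379), i.e. (-398/6379) = 1.
d is a quadratic residue mod p, hence 6379 splits in O_K.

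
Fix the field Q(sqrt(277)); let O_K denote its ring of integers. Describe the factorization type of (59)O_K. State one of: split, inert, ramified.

d = 277 ≡ 1 (mod 4), so O_K = ℤ[(1+√277)/2] and disc(K) = d = 277.
59 ∤ 277, so 59 is unramified.
(277/59) = 41^29 mod 59 = 1, giving Legendre symbol 1.
Legendre symbol 1 ⇒ 59 is split.

splits completely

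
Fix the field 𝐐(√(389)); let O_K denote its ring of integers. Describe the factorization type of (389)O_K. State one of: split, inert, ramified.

ramifies in O_K

389 mod 4 = 1, hence disc K = 389 and O_K = ℤ[(1+√389)/2].
Ramification test: 389 | 389. The prime 389 ramifies in K.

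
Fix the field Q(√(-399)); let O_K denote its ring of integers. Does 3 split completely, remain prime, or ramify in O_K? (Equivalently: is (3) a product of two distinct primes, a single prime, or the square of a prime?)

p ramifies

d = -399 ≡ 1 (mod 4), so O_K = ℤ[(1+√-399)/2] and disc(K) = d = -399.
disc(K) = -399 = 3·(-133), so p = 3 is ramified.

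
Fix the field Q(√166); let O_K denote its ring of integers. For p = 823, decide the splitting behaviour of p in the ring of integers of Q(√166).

split

d = 166 ≡ 2 (mod 4), so O_K = ℤ[√166] and disc(K) = 4d = 664.
disc(K) = 664 is not divisible by 823; 823 is unramified.
(166/823) = 166^411 mod 823 = 1, giving Legendre symbol 1.
(166/823) = 1, so 823 splits.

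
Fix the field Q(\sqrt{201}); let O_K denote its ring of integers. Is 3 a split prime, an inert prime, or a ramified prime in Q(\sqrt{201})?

Since 201 ≡ 1 mod 4, the ring of integers is ℤ[(1+√201)/2] with discriminant 201.
disc(K) = 201 = 3·67, so p = 3 is ramified.

3 is ramified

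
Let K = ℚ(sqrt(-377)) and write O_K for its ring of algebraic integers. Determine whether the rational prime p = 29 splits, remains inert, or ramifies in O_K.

ramifies in O_K

-377 mod 4 = 3, hence disc K = 4·(-377) = -1508 and O_K = ℤ[√-377].
disc(K) = -1508 = 29·(-52), so p = 29 is ramified.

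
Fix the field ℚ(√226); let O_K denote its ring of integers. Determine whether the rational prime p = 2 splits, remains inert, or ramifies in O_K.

2 is ramified

226 mod 4 = 2, hence disc K = 4·226 = 904 and O_K = ℤ[√226].
Ramification test: 2 | 904. The prime 2 ramifies in K.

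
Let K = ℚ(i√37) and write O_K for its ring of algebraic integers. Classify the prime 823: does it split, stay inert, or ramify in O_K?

823 remains inert

Since -37 ≢ 1 mod 4, the ring of integers is ℤ[√-37] with discriminant 4·(-37) = -148.
Since gcd(823, -148) = 1 the prime 823 does not ramify.
Euler's criterion: (-37)^411 mod 823 = 822. Thus (-37|823) = -1.
(-37/823) = -1, so 823 is inert.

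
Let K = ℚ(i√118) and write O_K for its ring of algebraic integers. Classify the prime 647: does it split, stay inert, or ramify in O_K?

splits completely

Since -118 ≢ 1 mod 4, the ring of integers is ℤ[√-118] with discriminant 4·(-118) = -472.
647 ∤ -472, so 647 is unramified.
Legendre symbol by Euler's criterion: (-118/647) ≡ (-118)^323 ≡ 1 (mod 647), i.e. (-118/647) = 1.
d is a quadratic residue mod p, hence 647 splits in O_K.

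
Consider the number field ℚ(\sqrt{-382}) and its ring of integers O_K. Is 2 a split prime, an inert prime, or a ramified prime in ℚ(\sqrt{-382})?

Since -382 ≢ 1 mod 4, the ring of integers is ℤ[√-382] with discriminant 4·(-382) = -1528.
Ramification test: 2 | -1528. The prime 2 ramifies in K.

ramifies in O_K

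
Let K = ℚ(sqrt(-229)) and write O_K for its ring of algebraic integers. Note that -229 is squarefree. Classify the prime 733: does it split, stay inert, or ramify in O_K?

splits completely

d = -229 ≡ 3 (mod 4), so O_K = ℤ[√-229] and disc(K) = 4d = -916.
disc(K) = -916 is not divisible by 733; 733 is unramified.
Legendre symbol by Euler's criterion: (-229/733) ≡ (-229)^366 ≡ 1 (mod 733), i.e. (-229/733) = 1.
Legendre symbol 1 ⇒ 733 is split.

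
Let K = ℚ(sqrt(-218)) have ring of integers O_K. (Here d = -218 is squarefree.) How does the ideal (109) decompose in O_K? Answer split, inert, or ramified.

-218 mod 4 = 2, hence disc K = 4·(-218) = -872 and O_K = ℤ[√-218].
disc(K) = -872 = 109·(-8), so p = 109 is ramified.

ramifies in O_K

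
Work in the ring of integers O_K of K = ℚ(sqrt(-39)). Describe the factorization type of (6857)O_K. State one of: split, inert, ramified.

p splits

-39 mod 4 = 1, hence disc K = -39 and O_K = ℤ[(1+√-39)/2].
disc(K) = -39 is not divisible by 6857; 6857 is unramified.
(-39/6857) = 6818^3428 mod 6857 = 1, giving Legendre symbol 1.
d is a quadratic residue mod p, hence 6857 splits in O_K.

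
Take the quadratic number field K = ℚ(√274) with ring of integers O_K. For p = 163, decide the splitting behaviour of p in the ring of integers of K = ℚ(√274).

d = 274 ≡ 2 (mod 4), so O_K = ℤ[√274] and disc(K) = 4d = 1096.
163 ∤ 1096, so 163 is unramified.
Euler's criterion: 274^81 mod 163 = 1. Thus (274|163) = 1.
d is a quadratic residue mod p, hence 163 splits in O_K.

split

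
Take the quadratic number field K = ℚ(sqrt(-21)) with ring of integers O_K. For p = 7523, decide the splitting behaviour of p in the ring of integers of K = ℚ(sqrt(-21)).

inert

d = -21 ≡ 3 (mod 4), so O_K = ℤ[√-21] and disc(K) = 4d = -84.
Since gcd(7523, -84) = 1 the prime 7523 does not ramify.
Legendre symbol by Euler's criterion: (-21/7523) ≡ (-21)^3761 ≡ 7522 (mod 7523), i.e. (-21/7523) = -1.
(-21/7523) = -1, so 7523 is inert.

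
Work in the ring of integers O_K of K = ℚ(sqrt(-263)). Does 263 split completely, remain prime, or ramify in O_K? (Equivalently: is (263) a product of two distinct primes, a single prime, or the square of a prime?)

ramified — (263) = 𝔭²

Since -263 ≡ 1 mod 4, the ring of integers is ℤ[(1+√-263)/2] with discriminant -263.
Ramification test: 263 | -263. The prime 263 ramifies in K.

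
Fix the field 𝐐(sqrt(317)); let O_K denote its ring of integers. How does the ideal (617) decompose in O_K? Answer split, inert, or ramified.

inert

Since 317 ≡ 1 mod 4, the ring of integers is ℤ[(1+√317)/2] with discriminant 317.
Since gcd(617, 317) = 1 the prime 617 does not ramify.
(317/617) = 317^308 mod 617 = 616, giving Legendre symbol -1.
Legendre symbol -1 ⇒ 617 is inert.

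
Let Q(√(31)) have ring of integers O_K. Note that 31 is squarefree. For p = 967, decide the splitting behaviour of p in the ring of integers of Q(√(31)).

d = 31 ≡ 3 (mod 4), so O_K = ℤ[√31] and disc(K) = 4d = 124.
Since gcd(967, 124) = 1 the prime 967 does not ramify.
(31/967) = 31^483 mod 967 = 1, giving Legendre symbol 1.
(31/967) = 1, so 967 splits.

split — (967) = 𝔭₁𝔭₂ with 𝔭₁ ≠ 𝔭₂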